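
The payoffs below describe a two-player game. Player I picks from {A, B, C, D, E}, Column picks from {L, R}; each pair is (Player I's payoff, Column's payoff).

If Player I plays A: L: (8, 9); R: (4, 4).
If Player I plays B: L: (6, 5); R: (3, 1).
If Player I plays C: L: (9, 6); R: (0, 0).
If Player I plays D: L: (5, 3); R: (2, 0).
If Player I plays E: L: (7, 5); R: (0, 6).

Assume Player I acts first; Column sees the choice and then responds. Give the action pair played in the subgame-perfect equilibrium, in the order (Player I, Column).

Column best-responds to each possible Player I move:
- A: Column compares 9, 4 and picks L; Player I would get 8.
- B: Column compares 5, 1 and picks L; Player I would get 6.
- C: Column compares 6, 0 and picks L; Player I would get 9.
- D: Column compares 3, 0 and picks L; Player I would get 5.
- E: Column compares 5, 6 and picks R; Player I would get 0.
Among 8, 6, 9, 5, 0, the best is 9 at C. Subgame-perfect outcome: (C, L) with payoffs (9, 6).

(C, L)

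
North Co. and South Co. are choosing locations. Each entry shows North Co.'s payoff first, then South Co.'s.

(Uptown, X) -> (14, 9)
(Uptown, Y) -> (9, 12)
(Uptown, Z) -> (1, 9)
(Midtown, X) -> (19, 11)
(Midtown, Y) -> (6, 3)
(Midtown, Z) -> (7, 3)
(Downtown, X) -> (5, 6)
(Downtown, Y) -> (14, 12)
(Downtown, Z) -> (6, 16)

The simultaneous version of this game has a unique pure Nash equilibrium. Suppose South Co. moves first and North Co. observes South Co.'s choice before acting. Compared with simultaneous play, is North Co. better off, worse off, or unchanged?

Backward induction with South Co. moving first.
- X: North Co. compares 14, 19, 5 and picks Midtown; South Co. would get 11.
- Y: North Co. compares 9, 6, 14 and picks Downtown; South Co. would get 12.
- Z: North Co. compares 1, 7, 6 and picks Midtown; South Co. would get 3.
Maximizing over 11, 12, 3, South Co. chooses Y. Subgame-perfect outcome: (Downtown, Y) with payoffs (14, 12).
Under simultaneous play:
North Co.'s best replies: X→Midtown; Y→Downtown; Z→Midtown.
South Co.'s best replies: Uptown→Y; Midtown→X; Downtown→Z.
Only (Midtown, X) has each player best-responding; Nash payoffs (19, 11).
North Co. earns 14 sequentially versus 19 at the Nash outcome: worse off.

worse off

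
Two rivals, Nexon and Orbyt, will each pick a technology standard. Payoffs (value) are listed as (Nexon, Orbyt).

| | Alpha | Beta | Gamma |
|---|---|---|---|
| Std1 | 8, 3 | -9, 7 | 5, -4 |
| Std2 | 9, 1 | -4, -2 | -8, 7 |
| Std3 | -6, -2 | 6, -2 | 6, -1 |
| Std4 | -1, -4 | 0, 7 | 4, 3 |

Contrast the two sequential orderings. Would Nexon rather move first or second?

If Nexon leads: Orbyt's best replies are Std1→Beta, Std2→Gamma, Std3→Gamma, Std4→Beta; Nexon's induced payoffs -9, -8, 6, 0; outcome (Std3, Gamma), payoffs (6, -1).
If Orbyt leads: Nexon's best replies are Alpha→Std2, Beta→Std3, Gamma→Std3; Orbyt's induced payoffs 1, -2, -1; outcome (Std2, Alpha), payoffs (9, 1).
Nexon gets 6 moving first and 9 moving second, so Nexon prefers to move second.

second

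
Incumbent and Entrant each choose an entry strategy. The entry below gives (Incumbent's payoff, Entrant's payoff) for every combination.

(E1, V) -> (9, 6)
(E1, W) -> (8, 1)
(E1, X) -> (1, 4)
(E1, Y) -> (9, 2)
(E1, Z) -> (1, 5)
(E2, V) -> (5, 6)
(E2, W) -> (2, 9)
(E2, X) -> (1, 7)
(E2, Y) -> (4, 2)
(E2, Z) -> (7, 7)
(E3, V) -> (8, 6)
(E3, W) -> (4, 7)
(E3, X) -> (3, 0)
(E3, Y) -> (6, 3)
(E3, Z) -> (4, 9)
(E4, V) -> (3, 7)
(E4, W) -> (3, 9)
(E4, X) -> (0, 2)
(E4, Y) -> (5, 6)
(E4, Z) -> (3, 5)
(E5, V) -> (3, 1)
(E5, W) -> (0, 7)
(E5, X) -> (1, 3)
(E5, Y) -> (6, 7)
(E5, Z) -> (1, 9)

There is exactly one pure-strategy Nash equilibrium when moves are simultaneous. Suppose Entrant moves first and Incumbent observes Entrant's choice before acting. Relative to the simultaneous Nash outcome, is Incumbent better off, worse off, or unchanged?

Solve by backward induction (Entrant leads).
- V: BR = E1, leader payoff 6.
- W: BR = E1, leader payoff 1.
- X: BR = E3, leader payoff 0.
- Y: BR = E1, leader payoff 2.
- Z: BR = E2, leader payoff 7.
Among 6, 1, 0, 2, 7, the best is 7 at Z. Subgame-perfect outcome: (E2, Z) with payoffs (7, 7).
Under simultaneous play:
Incumbent's best replies: V→E1; W→E1; X→E3; Y→E1; Z→E2.
Entrant's best replies: E1→V; E2→W; E3→Z; E4→W; E5→Z.
Only (E1, V) has each player best-responding; Nash payoffs (9, 6).
Incumbent earns 7 sequentially versus 9 at the Nash outcome: worse off.

worse off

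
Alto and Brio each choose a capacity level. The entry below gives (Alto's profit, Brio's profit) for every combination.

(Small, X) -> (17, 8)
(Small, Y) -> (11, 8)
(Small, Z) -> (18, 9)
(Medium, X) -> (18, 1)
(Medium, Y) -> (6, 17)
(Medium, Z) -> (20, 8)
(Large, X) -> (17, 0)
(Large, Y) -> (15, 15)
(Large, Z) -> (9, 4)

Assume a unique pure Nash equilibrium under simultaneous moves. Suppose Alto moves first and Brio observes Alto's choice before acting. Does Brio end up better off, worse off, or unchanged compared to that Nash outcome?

worse off

Backward induction with Alto moving first.
- Small: BR = Z, leader payoff 18.
- Medium: BR = Y, leader payoff 6.
- Large: BR = Y, leader payoff 15.
Alto's induced payoffs are 18, 6, 15, so Alto commits to Small. Subgame-perfect outcome: (Small, Z) with payoffs (18, 9).
Now find the simultaneous Nash equilibrium.
Alto's best replies: X→Medium; Y→Large; Z→Medium.
Brio's best replies: Small→Z; Medium→Y; Large→Y.
Only (Large, Y) has each player best-responding; Nash payoffs (15, 15).
Brio earns 9 sequentially versus 15 at the Nash outcome: worse off.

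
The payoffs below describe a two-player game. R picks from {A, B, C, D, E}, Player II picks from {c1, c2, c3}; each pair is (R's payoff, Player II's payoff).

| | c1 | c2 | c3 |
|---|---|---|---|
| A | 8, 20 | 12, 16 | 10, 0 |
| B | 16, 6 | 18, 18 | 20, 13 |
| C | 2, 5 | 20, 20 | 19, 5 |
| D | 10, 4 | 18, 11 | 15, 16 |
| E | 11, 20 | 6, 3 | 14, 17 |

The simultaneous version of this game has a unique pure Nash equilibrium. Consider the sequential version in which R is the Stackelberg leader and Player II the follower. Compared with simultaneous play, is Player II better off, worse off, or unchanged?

unchanged

Backward induction with R moving first.
- A: BR = c1, leader payoff 8.
- B: BR = c2, leader payoff 18.
- C: BR = c2, leader payoff 20.
- D: BR = c3, leader payoff 15.
- E: BR = c1, leader payoff 11.
Among 8, 18, 20, 15, 11, the best is 20 at C. Subgame-perfect outcome: (C, c2) with payoffs (20, 20).
Under simultaneous play:
R's best replies: c1→B; c2→C; c3→B.
Player II's best replies: A→c1; B→c2; C→c2; D→c3; E→c1.
The unique mutual best reply is (C, c2), giving (20, 20).
Player II earns 20 sequentially versus 20 at the Nash outcome: unchanged.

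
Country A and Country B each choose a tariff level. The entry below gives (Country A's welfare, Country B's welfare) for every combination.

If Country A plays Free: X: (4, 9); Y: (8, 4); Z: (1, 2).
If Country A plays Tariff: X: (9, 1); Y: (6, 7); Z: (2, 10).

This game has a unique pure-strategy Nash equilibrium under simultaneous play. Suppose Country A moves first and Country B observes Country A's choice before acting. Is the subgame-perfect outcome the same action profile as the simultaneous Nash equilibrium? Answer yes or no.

Country B best-responds to each possible Country A move:
- Free → Country B plays X (best of 9, 4, 2); Country A gets 4.
- Tariff → Country B plays Z (best of 1, 7, 10); Country A gets 2.
Maximizing over 4, 2, Country A chooses Free. Subgame-perfect outcome: (Free, X) with payoffs (4, 9).
For the simultaneous game, intersect best replies.
Country A's best replies: X→Tariff; Y→Free; Z→Tariff.
Country B's best replies: Free→X; Tariff→Z.
The unique mutual best reply is (Tariff, Z), giving (2, 10).
Sequential outcome (Free, X) differs from the Nash profile (Tariff, Z).

no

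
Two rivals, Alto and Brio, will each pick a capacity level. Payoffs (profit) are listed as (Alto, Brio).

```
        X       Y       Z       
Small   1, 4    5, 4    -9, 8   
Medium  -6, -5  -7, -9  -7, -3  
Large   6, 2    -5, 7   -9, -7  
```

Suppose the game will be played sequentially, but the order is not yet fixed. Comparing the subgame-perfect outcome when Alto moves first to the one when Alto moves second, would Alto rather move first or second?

If Alto leads: Brio's best replies are Small→Z, Medium→Z, Large→Y; Alto's induced payoffs -9, -7, -5; outcome (Large, Y), payoffs (-5, 7).
If Brio leads: Alto's best replies are X→Large, Y→Small, Z→Medium; Brio's induced payoffs 2, 4, -3; outcome (Small, Y), payoffs (5, 4).
Alto gets -5 moving first and 5 moving second, so Alto prefers to move second.

second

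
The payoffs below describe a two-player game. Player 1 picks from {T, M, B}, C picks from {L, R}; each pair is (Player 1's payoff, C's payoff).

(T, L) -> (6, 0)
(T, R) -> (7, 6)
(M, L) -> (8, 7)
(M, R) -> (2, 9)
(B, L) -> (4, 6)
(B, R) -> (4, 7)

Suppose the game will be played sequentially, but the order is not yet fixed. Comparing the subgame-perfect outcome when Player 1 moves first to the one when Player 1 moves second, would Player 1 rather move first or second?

If Player 1 leads: C's best replies are T→R, M→R, B→R; Player 1's induced payoffs 7, 2, 4; outcome (T, R), payoffs (7, 6).
If C leads: Player 1's best replies are L→M, R→T; C's induced payoffs 7, 6; outcome (M, L), payoffs (8, 7).
Player 1 gets 7 moving first and 8 moving second, so Player 1 prefers to move second.

second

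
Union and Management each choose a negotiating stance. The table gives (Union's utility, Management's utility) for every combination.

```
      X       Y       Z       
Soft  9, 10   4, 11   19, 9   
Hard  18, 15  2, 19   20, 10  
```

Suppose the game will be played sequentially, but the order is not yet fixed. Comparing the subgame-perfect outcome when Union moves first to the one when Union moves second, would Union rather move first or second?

If Union leads: Management's best replies are Soft→Y, Hard→Y; Union's induced payoffs 4, 2; outcome (Soft, Y), payoffs (4, 11).
If Management leads: Union's best replies are X→Hard, Y→Soft, Z→Hard; Management's induced payoffs 15, 11, 10; outcome (Hard, X), payoffs (18, 15).
Union gets 4 moving first and 18 moving second, so Union prefers to move second.

second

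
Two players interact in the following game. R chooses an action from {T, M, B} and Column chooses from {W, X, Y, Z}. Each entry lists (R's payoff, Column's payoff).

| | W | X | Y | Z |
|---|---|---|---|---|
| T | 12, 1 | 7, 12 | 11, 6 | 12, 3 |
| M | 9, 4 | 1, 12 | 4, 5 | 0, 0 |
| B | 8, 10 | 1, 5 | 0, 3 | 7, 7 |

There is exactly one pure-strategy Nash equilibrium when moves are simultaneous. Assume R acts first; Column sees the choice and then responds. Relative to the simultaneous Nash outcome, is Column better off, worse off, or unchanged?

worse off

Column best-responds to each possible R move:
- T → Column plays X (best of 1, 12, 6, 3); R gets 7.
- M → Column plays X (best of 4, 12, 5, 0); R gets 1.
- B → Column plays W (best of 10, 5, 3, 7); R gets 8.
Among 7, 1, 8, the best is 8 at B. Subgame-perfect outcome: (B, W) with payoffs (8, 10).
Under simultaneous play:
R's best replies: W→T; X→T; Y→T; Z→T.
Column's best replies: T→X; M→X; B→W.
Only (T, X) has each player best-responding; Nash payoffs (7, 12).
Column earns 10 sequentially versus 12 at the Nash outcome: worse off.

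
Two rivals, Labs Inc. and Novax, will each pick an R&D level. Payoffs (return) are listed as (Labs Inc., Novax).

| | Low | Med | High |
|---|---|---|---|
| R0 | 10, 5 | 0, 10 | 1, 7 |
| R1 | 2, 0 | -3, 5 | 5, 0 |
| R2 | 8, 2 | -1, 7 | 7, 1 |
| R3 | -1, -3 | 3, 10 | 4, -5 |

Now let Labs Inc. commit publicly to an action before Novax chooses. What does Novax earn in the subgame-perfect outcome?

10

Novax best-responds to each possible Labs Inc. move:
- R0: BR = Med, leader payoff 0.
- R1: BR = Med, leader payoff -3.
- R2: BR = Med, leader payoff -1.
- R3: BR = Med, leader payoff 3.
Maximizing over 0, -3, -1, 3, Labs Inc. chooses R3. Subgame-perfect outcome: (R3, Med) with payoffs (3, 10).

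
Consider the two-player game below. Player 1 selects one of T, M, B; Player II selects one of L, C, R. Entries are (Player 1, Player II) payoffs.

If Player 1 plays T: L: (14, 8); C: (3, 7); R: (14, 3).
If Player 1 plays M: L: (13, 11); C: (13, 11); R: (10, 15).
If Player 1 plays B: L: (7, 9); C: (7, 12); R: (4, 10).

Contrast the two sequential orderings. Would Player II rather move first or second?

If Player 1 leads: Player II's best replies are T→L, M→R, B→C; Player 1's induced payoffs 14, 10, 7; outcome (T, L), payoffs (14, 8).
If Player II leads: Player 1's best replies are L→T, C→M, R→T; Player II's induced payoffs 8, 11, 3; outcome (M, C), payoffs (13, 11).
Player II gets 11 moving first and 8 moving second, so Player II prefers to move first.

first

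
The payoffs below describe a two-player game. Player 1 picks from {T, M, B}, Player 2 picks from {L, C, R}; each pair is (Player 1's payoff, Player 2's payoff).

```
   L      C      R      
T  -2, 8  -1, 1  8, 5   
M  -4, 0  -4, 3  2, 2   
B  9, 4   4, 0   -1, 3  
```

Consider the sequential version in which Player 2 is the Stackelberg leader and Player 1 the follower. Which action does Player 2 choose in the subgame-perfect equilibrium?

Solve by backward induction (Player 2 leads).
- L → Player 1 plays B (best of -2, -4, 9); Player 2 gets 4.
- C → Player 1 plays B (best of -1, -4, 4); Player 2 gets 0.
- R → Player 1 plays T (best of 8, 2, -1); Player 2 gets 5.
Maximizing over 4, 0, 5, Player 2 chooses R. Subgame-perfect outcome: (T, R) with payoffs (8, 5).

R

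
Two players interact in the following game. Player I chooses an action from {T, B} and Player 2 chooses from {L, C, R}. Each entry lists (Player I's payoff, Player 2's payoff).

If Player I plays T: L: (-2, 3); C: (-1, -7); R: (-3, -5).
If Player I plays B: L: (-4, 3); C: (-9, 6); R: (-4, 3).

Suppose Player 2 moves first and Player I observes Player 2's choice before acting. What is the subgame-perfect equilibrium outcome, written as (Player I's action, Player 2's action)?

(T, L)

Player I best-responds to each possible Player 2 move:
- L → Player I plays T (best of -2, -4); Player 2 gets 3.
- C → Player I plays T (best of -1, -9); Player 2 gets -7.
- R → Player I plays T (best of -3, -4); Player 2 gets -5.
Maximizing over 3, -7, -5, Player 2 chooses L. Subgame-perfect outcome: (T, L) with payoffs (-2, 3).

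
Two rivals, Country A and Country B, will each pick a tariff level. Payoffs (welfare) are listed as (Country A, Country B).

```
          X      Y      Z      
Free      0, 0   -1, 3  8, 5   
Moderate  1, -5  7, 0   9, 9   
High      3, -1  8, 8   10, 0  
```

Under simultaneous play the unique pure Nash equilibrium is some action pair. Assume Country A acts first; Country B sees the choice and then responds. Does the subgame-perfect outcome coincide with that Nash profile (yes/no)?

no

Country B best-responds to each possible Country A move:
- Free → Country B plays Z (best of 0, 3, 5); Country A gets 8.
- Moderate → Country B plays Z (best of -5, 0, 9); Country A gets 9.
- High → Country B plays Y (best of -1, 8, 0); Country A gets 8.
Country A's induced payoffs are 8, 9, 8, so Country A commits to Moderate. Subgame-perfect outcome: (Moderate, Z) with payoffs (9, 9).
Now find the simultaneous Nash equilibrium.
Country A's best replies: X→High; Y→High; Z→High.
Country B's best replies: Free→Z; Moderate→Z; High→Y.
The unique mutual best reply is (High, Y), giving (8, 8).
Sequential outcome (Moderate, Z) differs from the Nash profile (High, Y).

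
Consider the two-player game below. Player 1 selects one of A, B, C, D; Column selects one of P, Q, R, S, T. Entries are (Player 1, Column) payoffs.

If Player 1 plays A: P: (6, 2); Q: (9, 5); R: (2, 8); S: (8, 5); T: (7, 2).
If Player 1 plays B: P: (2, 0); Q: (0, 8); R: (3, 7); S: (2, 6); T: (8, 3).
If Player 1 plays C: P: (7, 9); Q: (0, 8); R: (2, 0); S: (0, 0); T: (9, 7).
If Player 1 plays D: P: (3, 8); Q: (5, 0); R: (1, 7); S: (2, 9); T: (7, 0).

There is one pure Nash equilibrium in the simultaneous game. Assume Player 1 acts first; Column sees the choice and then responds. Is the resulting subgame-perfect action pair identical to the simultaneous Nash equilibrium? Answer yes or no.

yes

Work backward from Column's decision.
- A: Column compares 2, 5, 8, 5, 2 and picks R; Player 1 would get 2.
- B: Column compares 0, 8, 7, 6, 3 and picks Q; Player 1 would get 0.
- C: Column compares 9, 8, 0, 0, 7 and picks P; Player 1 would get 7.
- D: Column compares 8, 0, 7, 9, 0 and picks S; Player 1 would get 2.
Player 1's induced payoffs are 2, 0, 7, 2, so Player 1 commits to C. Subgame-perfect outcome: (C, P) with payoffs (7, 9).
Now find the simultaneous Nash equilibrium.
Player 1's best replies: P→C; Q→A; R→B; S→A; T→C.
Column's best replies: A→R; B→Q; C→P; D→S.
Only (C, P) has each player best-responding; Nash payoffs (7, 9).
Sequential outcome (C, P) coincides with the Nash profile (C, P).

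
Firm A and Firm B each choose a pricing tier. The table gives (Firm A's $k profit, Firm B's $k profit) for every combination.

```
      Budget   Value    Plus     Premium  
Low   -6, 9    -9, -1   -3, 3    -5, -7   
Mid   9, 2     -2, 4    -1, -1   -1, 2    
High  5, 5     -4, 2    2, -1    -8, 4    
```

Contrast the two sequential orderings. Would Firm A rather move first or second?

first

If Firm A leads: Firm B's best replies are Low→Budget, Mid→Value, High→Budget; Firm A's induced payoffs -6, -2, 5; outcome (High, Budget), payoffs (5, 5).
If Firm B leads: Firm A's best replies are Budget→Mid, Value→Mid, Plus→High, Premium→Mid; Firm B's induced payoffs 2, 4, -1, 2; outcome (Mid, Value), payoffs (-2, 4).
Firm A gets 5 moving first and -2 moving second, so Firm A prefers to move first.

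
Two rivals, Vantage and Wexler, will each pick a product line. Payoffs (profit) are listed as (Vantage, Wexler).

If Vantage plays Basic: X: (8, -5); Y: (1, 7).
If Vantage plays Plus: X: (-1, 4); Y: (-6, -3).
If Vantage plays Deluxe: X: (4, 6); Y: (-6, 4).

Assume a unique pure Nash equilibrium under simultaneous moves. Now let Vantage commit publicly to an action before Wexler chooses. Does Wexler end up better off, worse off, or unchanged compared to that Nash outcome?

Work backward from Wexler's decision.
- Basic: Wexler compares -5, 7 and picks Y; Vantage would get 1.
- Plus: Wexler compares 4, -3 and picks X; Vantage would get -1.
- Deluxe: Wexler compares 6, 4 and picks X; Vantage would get 4.
Vantage's induced payoffs are 1, -1, 4, so Vantage commits to Deluxe. Subgame-perfect outcome: (Deluxe, X) with payoffs (4, 6).
For the simultaneous game, intersect best replies.
Vantage's best replies: X→Basic; Y→Basic.
Wexler's best replies: Basic→Y; Plus→X; Deluxe→X.
Only (Basic, Y) has each player best-responding; Nash payoffs (1, 7).
Wexler earns 6 sequentially versus 7 at the Nash outcome: worse off.

worse off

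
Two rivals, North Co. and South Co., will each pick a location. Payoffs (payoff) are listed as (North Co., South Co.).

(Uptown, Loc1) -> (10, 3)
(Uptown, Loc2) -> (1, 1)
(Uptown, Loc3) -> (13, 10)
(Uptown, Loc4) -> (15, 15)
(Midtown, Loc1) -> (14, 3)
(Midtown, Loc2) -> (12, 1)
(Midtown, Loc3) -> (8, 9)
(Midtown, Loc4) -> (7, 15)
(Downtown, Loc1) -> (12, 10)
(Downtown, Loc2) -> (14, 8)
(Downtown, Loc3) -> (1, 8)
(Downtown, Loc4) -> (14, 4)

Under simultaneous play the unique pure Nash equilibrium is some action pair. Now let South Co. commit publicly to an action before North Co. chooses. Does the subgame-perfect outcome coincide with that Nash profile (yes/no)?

yes

Work backward from North Co.'s decision.
- Loc1 → North Co. plays Midtown (best of 10, 14, 12); South Co. gets 3.
- Loc2 → North Co. plays Downtown (best of 1, 12, 14); South Co. gets 8.
- Loc3 → North Co. plays Uptown (best of 13, 8, 1); South Co. gets 10.
- Loc4 → North Co. plays Uptown (best of 15, 7, 14); South Co. gets 15.
Maximizing over 3, 8, 10, 15, South Co. chooses Loc4. Subgame-perfect outcome: (Uptown, Loc4) with payoffs (15, 15).
Under simultaneous play:
North Co.'s best replies: Loc1→Midtown; Loc2→Downtown; Loc3→Uptown; Loc4→Uptown.
South Co.'s best replies: Uptown→Loc4; Midtown→Loc4; Downtown→Loc1.
Only (Uptown, Loc4) has each player best-responding; Nash payoffs (15, 15).
Sequential outcome (Uptown, Loc4) coincides with the Nash profile (Uptown, Loc4).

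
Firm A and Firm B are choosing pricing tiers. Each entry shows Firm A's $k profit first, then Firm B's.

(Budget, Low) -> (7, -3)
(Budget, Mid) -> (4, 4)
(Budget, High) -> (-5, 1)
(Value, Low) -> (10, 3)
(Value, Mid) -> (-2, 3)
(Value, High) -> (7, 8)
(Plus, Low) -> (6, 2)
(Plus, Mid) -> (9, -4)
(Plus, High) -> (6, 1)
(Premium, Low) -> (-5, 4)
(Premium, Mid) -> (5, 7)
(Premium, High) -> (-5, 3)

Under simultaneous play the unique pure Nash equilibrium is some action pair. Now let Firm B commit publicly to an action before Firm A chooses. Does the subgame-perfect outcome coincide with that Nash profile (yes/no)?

yes

Backward induction with Firm B moving first.
- Low: BR = Value, leader payoff 3.
- Mid: BR = Plus, leader payoff -4.
- High: BR = Value, leader payoff 8.
Maximizing over 3, -4, 8, Firm B chooses High. Subgame-perfect outcome: (Value, High) with payoffs (7, 8).
Now find the simultaneous Nash equilibrium.
Firm A's best replies: Low→Value; Mid→Plus; High→Value.
Firm B's best replies: Budget→Mid; Value→High; Plus→Low; Premium→Mid.
The unique mutual best reply is (Value, High), giving (7, 8).
Sequential outcome (Value, High) coincides with the Nash profile (Value, High).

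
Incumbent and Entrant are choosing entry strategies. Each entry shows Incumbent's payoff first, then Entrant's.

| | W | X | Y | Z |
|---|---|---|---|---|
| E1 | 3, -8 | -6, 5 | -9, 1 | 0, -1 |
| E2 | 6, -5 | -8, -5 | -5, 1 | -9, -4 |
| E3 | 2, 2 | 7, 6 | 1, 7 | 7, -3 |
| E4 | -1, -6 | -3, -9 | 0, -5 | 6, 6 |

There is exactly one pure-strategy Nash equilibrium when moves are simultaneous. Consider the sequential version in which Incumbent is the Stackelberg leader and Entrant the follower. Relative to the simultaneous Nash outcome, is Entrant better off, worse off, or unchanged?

Backward induction with Incumbent moving first.
- E1: Entrant compares -8, 5, 1, -1 and picks X; Incumbent would get -6.
- E2: Entrant compares -5, -5, 1, -4 and picks Y; Incumbent would get -5.
- E3: Entrant compares 2, 6, 7, -3 and picks Y; Incumbent would get 1.
- E4: Entrant compares -6, -9, -5, 6 and picks Z; Incumbent would get 6.
Maximizing over -6, -5, 1, 6, Incumbent chooses E4. Subgame-perfect outcome: (E4, Z) with payoffs (6, 6).
Now find the simultaneous Nash equilibrium.
Incumbent's best replies: W→E2; X→E3; Y→E3; Z→E3.
Entrant's best replies: E1→X; E2→Y; E3→Y; E4→Z.
The unique mutual best reply is (E3, Y), giving (1, 7).
Entrant earns 6 sequentially versus 7 at the Nash outcome: worse off.

worse off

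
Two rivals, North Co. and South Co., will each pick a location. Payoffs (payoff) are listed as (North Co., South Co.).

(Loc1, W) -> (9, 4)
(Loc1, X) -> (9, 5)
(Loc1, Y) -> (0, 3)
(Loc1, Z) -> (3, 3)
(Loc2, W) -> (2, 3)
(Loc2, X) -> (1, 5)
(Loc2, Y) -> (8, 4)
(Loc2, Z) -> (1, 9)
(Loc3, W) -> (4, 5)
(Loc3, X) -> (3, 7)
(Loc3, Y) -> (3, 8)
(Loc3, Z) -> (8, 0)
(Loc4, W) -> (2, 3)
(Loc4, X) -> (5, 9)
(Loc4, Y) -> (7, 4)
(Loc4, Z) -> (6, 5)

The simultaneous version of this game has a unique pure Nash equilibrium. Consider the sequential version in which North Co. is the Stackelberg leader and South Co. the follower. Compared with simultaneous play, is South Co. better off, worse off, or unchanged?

Backward induction with North Co. moving first.
- Loc1: BR = X, leader payoff 9.
- Loc2: BR = Z, leader payoff 1.
- Loc3: BR = Y, leader payoff 3.
- Loc4: BR = X, leader payoff 5.
Among 9, 1, 3, 5, the best is 9 at Loc1. Subgame-perfect outcome: (Loc1, X) with payoffs (9, 5).
Under simultaneous play:
North Co.'s best replies: W→Loc1; X→Loc1; Y→Loc2; Z→Loc3.
South Co.'s best replies: Loc1→X; Loc2→Z; Loc3→Y; Loc4→X.
Only (Loc1, X) has each player best-responding; Nash payoffs (9, 5).
South Co. earns 5 sequentially versus 5 at the Nash outcome: unchanged.

unchanged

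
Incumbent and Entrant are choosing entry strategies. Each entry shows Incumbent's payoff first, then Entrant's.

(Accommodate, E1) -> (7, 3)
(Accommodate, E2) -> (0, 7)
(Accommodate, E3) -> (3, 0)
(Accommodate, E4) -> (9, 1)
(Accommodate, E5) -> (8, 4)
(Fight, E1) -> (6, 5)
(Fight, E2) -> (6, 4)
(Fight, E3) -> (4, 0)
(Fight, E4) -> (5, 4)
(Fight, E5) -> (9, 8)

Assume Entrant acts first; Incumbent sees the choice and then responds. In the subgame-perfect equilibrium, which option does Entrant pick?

Work backward from Incumbent's decision.
- E1: BR = Accommodate, leader payoff 3.
- E2: BR = Fight, leader payoff 4.
- E3: BR = Fight, leader payoff 0.
- E4: BR = Accommodate, leader payoff 1.
- E5: BR = Fight, leader payoff 8.
Among 3, 4, 0, 1, 8, the best is 8 at E5. Subgame-perfect outcome: (Fight, E5) with payoffs (9, 8).

E5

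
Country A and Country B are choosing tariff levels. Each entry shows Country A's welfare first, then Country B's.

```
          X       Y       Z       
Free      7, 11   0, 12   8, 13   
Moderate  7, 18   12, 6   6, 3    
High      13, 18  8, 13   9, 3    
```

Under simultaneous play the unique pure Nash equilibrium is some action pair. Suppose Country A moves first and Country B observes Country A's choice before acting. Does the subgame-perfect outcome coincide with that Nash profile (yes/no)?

Country B best-responds to each possible Country A move:
- Free: Country B compares 11, 12, 13 and picks Z; Country A would get 8.
- Moderate: Country B compares 18, 6, 3 and picks X; Country A would get 7.
- High: Country B compares 18, 13, 3 and picks X; Country A would get 13.
Among 8, 7, 13, the best is 13 at High. Subgame-perfect outcome: (High, X) with payoffs (13, 18).
For the simultaneous game, intersect best replies.
Country A's best replies: X→High; Y→Moderate; Z→High.
Country B's best replies: Free→Z; Moderate→X; High→X.
The unique mutual best reply is (High, X), giving (13, 18).
Sequential outcome (High, X) coincides with the Nash profile (High, X).

yes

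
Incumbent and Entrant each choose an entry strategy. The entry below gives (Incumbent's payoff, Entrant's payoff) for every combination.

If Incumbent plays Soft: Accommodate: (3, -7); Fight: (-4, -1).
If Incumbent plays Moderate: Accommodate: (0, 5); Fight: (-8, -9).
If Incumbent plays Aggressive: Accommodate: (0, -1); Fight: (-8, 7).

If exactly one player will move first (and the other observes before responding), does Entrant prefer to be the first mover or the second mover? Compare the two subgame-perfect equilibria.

If Incumbent leads: Entrant's best replies are Soft→Fight, Moderate→Accommodate, Aggressive→Fight; Incumbent's induced payoffs -4, 0, -8; outcome (Moderate, Accommodate), payoffs (0, 5).
If Entrant leads: Incumbent's best replies are Accommodate→Soft, Fight→Soft; Entrant's induced payoffs -7, -1; outcome (Soft, Fight), payoffs (-4, -1).
Entrant gets -1 moving first and 5 moving second, so Entrant prefers to move second.

second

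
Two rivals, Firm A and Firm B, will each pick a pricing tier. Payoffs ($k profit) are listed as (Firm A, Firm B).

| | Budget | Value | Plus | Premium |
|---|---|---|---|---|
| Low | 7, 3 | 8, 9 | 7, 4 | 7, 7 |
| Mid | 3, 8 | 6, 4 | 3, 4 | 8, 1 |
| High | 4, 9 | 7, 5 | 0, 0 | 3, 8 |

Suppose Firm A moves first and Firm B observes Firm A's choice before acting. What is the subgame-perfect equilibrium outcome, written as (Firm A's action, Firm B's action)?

Work backward from Firm B's decision.
- Low: BR = Value, leader payoff 8.
- Mid: BR = Budget, leader payoff 3.
- High: BR = Budget, leader payoff 4.
Maximizing over 8, 3, 4, Firm A chooses Low. Subgame-perfect outcome: (Low, Value) with payoffs (8, 9).

(Low, Value)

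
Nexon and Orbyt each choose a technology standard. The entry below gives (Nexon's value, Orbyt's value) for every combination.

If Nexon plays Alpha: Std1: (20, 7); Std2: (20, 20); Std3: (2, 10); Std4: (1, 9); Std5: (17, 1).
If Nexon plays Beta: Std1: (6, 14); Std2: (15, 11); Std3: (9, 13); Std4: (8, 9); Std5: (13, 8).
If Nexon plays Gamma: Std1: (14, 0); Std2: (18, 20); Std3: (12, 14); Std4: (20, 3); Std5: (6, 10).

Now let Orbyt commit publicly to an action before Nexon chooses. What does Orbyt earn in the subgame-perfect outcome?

20

Nexon best-responds to each possible Orbyt move:
- Std1: Nexon compares 20, 6, 14 and picks Alpha; Orbyt would get 7.
- Std2: Nexon compares 20, 15, 18 and picks Alpha; Orbyt would get 20.
- Std3: Nexon compares 2, 9, 12 and picks Gamma; Orbyt would get 14.
- Std4: Nexon compares 1, 8, 20 and picks Gamma; Orbyt would get 3.
- Std5: Nexon compares 17, 13, 6 and picks Alpha; Orbyt would get 1.
Among 7, 20, 14, 3, 1, the best is 20 at Std2. Subgame-perfect outcome: (Alpha, Std2) with payoffs (20, 20).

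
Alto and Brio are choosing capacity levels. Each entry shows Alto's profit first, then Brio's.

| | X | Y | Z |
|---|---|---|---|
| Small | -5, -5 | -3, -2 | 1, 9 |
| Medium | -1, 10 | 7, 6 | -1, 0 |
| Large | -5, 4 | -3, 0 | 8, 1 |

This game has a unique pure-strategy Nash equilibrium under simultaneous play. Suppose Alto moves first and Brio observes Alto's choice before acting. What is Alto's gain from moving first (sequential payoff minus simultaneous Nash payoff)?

2

Brio best-responds to each possible Alto move:
- Small: Brio compares -5, -2, 9 and picks Z; Alto would get 1.
- Medium: Brio compares 10, 6, 0 and picks X; Alto would get -1.
- Large: Brio compares 4, 0, 1 and picks X; Alto would get -5.
Alto's induced payoffs are 1, -1, -5, so Alto commits to Small. Subgame-perfect outcome: (Small, Z) with payoffs (1, 9).
Under simultaneous play:
Alto's best replies: X→Medium; Y→Medium; Z→Large.
Brio's best replies: Small→Z; Medium→X; Large→X.
Only (Medium, X) has each player best-responding; Nash payoffs (-1, 10).
Alto's commitment gain: 1 − -1 = 2.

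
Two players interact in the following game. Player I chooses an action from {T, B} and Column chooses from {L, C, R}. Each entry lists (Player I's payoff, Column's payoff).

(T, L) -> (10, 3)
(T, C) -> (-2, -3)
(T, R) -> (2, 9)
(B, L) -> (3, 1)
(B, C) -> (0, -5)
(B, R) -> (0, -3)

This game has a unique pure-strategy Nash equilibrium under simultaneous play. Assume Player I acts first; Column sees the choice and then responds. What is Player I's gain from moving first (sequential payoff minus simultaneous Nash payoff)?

Work backward from Column's decision.
- T: BR = R, leader payoff 2.
- B: BR = L, leader payoff 3.
Maximizing over 2, 3, Player I chooses B. Subgame-perfect outcome: (B, L) with payoffs (3, 1).
Under simultaneous play:
Player I's best replies: L→T; C→B; R→T.
Column's best replies: T→R; B→L.
Only (T, R) has each player best-responding; Nash payoffs (2, 9).
Player I's commitment gain: 3 − 2 = 1.

1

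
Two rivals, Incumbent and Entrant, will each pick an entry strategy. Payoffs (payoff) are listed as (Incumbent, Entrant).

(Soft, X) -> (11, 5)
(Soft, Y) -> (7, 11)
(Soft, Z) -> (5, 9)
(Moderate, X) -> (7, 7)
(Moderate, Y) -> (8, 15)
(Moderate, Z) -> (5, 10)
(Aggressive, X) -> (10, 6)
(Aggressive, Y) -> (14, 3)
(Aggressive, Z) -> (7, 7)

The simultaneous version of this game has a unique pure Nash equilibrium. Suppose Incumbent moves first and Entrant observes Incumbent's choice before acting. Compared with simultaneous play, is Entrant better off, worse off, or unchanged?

better off

Entrant best-responds to each possible Incumbent move:
- Soft: Entrant compares 5, 11, 9 and picks Y; Incumbent would get 7.
- Moderate: Entrant compares 7, 15, 10 and picks Y; Incumbent would get 8.
- Aggressive: Entrant compares 6, 3, 7 and picks Z; Incumbent would get 7.
Maximizing over 7, 8, 7, Incumbent chooses Moderate. Subgame-perfect outcome: (Moderate, Y) with payoffs (8, 15).
Now find the simultaneous Nash equilibrium.
Incumbent's best replies: X→Soft; Y→Aggressive; Z→Aggressive.
Entrant's best replies: Soft→Y; Moderate→Y; Aggressive→Z.
The unique mutual best reply is (Aggressive, Z), giving (7, 7).
Entrant earns 15 sequentially versus 7 at the Nash outcome: better off.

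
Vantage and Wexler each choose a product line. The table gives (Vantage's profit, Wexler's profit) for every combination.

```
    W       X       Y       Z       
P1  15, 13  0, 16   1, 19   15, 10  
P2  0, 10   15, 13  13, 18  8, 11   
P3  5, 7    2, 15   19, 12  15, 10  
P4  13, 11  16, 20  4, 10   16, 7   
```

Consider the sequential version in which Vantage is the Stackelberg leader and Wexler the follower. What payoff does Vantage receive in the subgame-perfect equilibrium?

16

Work backward from Wexler's decision.
- P1: BR = Y, leader payoff 1.
- P2: BR = Y, leader payoff 13.
- P3: BR = X, leader payoff 2.
- P4: BR = X, leader payoff 16.
Maximizing over 1, 13, 2, 16, Vantage chooses P4. Subgame-perfect outcome: (P4, X) with payoffs (16, 20).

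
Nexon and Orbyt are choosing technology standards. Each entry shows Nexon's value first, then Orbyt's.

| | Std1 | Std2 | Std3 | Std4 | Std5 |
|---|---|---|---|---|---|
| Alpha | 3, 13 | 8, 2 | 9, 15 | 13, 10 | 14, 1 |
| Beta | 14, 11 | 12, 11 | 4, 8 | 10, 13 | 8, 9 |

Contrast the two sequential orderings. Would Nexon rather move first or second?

first

If Nexon leads: Orbyt's best replies are Alpha→Std3, Beta→Std4; Nexon's induced payoffs 9, 10; outcome (Beta, Std4), payoffs (10, 13).
If Orbyt leads: Nexon's best replies are Std1→Beta, Std2→Beta, Std3→Alpha, Std4→Alpha, Std5→Alpha; Orbyt's induced payoffs 11, 11, 15, 10, 1; outcome (Alpha, Std3), payoffs (9, 15).
Nexon gets 10 moving first and 9 moving second, so Nexon prefers to move first.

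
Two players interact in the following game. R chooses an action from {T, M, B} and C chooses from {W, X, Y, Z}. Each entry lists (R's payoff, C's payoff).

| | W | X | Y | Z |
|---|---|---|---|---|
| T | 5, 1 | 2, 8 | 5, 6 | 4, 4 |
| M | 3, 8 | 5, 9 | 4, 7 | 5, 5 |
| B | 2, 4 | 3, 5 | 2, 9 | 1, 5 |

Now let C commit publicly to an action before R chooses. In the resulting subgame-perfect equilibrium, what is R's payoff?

5

Backward induction with C moving first.
- W: R compares 5, 3, 2 and picks T; C would get 1.
- X: R compares 2, 5, 3 and picks M; C would get 9.
- Y: R compares 5, 4, 2 and picks T; C would get 6.
- Z: R compares 4, 5, 1 and picks M; C would get 5.
Among 1, 9, 6, 5, the best is 9 at X. Subgame-perfect outcome: (M, X) with payoffs (5, 9).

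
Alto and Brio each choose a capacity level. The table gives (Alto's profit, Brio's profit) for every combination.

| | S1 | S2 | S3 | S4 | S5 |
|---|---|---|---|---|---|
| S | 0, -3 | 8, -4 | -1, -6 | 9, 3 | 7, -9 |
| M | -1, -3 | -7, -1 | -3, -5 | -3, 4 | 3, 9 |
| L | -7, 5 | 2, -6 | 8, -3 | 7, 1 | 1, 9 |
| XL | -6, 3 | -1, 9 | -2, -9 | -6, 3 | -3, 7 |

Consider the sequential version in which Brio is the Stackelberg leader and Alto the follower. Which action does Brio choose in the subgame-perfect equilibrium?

S4

Solve by backward induction (Brio leads).
- S1: Alto compares 0, -1, -7, -6 and picks S; Brio would get -3.
- S2: Alto compares 8, -7, 2, -1 and picks S; Brio would get -4.
- S3: Alto compares -1, -3, 8, -2 and picks L; Brio would get -3.
- S4: Alto compares 9, -3, 7, -6 and picks S; Brio would get 3.
- S5: Alto compares 7, 3, 1, -3 and picks S; Brio would get -9.
Brio's induced payoffs are -3, -4, -3, 3, -9, so Brio commits to S4. Subgame-perfect outcome: (S, S4) with payoffs (9, 3).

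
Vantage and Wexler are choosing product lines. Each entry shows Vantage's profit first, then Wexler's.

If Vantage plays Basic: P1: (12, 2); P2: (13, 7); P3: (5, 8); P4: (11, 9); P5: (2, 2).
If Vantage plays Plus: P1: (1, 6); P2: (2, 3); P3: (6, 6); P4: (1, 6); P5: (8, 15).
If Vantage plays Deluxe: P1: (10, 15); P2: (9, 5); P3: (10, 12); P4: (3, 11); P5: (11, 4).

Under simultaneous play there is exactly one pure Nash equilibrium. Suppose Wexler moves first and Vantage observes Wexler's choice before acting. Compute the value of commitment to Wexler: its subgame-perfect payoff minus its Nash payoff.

3

Work backward from Vantage's decision.
- P1: Vantage compares 12, 1, 10 and picks Basic; Wexler would get 2.
- P2: Vantage compares 13, 2, 9 and picks Basic; Wexler would get 7.
- P3: Vantage compares 5, 6, 10 and picks Deluxe; Wexler would get 12.
- P4: Vantage compares 11, 1, 3 and picks Basic; Wexler would get 9.
- P5: Vantage compares 2, 8, 11 and picks Deluxe; Wexler would get 4.
Among 2, 7, 12, 9, 4, the best is 12 at P3. Subgame-perfect outcome: (Deluxe, P3) with payoffs (10, 12).
Under simultaneous play:
Vantage's best replies: P1→Basic; P2→Basic; P3→Deluxe; P4→Basic; P5→Deluxe.
Wexler's best replies: Basic→P4; Plus→P5; Deluxe→P1.
The unique mutual best reply is (Basic, P4), giving (11, 9).
Wexler's commitment gain: 12 − 9 = 3.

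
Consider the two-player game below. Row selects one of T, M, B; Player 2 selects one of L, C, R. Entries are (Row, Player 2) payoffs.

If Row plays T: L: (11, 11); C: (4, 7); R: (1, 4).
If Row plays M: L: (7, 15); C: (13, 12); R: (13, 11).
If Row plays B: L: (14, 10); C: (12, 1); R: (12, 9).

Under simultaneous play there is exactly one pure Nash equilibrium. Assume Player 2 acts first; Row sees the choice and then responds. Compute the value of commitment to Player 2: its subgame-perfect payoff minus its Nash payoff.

Solve by backward induction (Player 2 leads).
- L → Row plays B (best of 11, 7, 14); Player 2 gets 10.
- C → Row plays M (best of 4, 13, 12); Player 2 gets 12.
- R → Row plays M (best of 1, 13, 12); Player 2 gets 11.
Player 2's induced payoffs are 10, 12, 11, so Player 2 commits to C. Subgame-perfect outcome: (M, C) with payoffs (13, 12).
Now find the simultaneous Nash equilibrium.
Row's best replies: L→B; C→M; R→M.
Player 2's best replies: T→L; M→L; B→L.
The unique mutual best reply is (B, L), giving (14, 10).
Player 2's commitment gain: 12 − 10 = 2.

2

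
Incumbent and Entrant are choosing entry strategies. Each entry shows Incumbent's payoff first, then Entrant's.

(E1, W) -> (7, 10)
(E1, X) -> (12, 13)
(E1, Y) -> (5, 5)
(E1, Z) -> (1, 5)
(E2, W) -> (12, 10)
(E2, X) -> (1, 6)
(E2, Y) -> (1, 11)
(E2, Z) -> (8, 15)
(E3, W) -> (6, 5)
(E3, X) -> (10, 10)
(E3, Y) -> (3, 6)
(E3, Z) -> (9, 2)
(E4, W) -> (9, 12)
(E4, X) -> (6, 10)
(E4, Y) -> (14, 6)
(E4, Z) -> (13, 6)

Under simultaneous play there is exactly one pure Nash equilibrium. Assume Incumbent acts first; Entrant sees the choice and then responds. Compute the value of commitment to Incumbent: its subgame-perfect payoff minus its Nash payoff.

Backward induction with Incumbent moving first.
- E1 → Entrant plays X (best of 10, 13, 5, 5); Incumbent gets 12.
- E2 → Entrant plays Z (best of 10, 6, 11, 15); Incumbent gets 8.
- E3 → Entrant plays X (best of 5, 10, 6, 2); Incumbent gets 10.
- E4 → Entrant plays W (best of 12, 10, 6, 6); Incumbent gets 9.
Incumbent's induced payoffs are 12, 8, 10, 9, so Incumbent commits to E1. Subgame-perfect outcome: (E1, X) with payoffs (12, 13).
Under simultaneous play:
Incumbent's best replies: W→E2; X→E1; Y→E4; Z→E4.
Entrant's best replies: E1→X; E2→Z; E3→X; E4→W.
The unique mutual best reply is (E1, X), giving (12, 13).
Incumbent's commitment gain: 12 − 12 = 0.

0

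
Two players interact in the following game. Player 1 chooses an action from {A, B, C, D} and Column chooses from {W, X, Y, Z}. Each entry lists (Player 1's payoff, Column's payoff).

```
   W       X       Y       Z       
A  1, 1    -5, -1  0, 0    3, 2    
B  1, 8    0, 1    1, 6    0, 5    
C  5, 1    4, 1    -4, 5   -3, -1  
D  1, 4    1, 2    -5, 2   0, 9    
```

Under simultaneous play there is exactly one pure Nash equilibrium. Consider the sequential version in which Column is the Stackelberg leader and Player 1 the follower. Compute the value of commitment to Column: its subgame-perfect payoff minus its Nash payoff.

Solve by backward induction (Column leads).
- W: BR = C, leader payoff 1.
- X: BR = C, leader payoff 1.
- Y: BR = B, leader payoff 6.
- Z: BR = A, leader payoff 2.
Among 1, 1, 6, 2, the best is 6 at Y. Subgame-perfect outcome: (B, Y) with payoffs (1, 6).
Now find the simultaneous Nash equilibrium.
Player 1's best replies: W→C; X→C; Y→B; Z→A.
Column's best replies: A→Z; B→W; C→Y; D→Z.
The unique mutual best reply is (A, Z), giving (3, 2).
Column's commitment gain: 6 − 2 = 4.

4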